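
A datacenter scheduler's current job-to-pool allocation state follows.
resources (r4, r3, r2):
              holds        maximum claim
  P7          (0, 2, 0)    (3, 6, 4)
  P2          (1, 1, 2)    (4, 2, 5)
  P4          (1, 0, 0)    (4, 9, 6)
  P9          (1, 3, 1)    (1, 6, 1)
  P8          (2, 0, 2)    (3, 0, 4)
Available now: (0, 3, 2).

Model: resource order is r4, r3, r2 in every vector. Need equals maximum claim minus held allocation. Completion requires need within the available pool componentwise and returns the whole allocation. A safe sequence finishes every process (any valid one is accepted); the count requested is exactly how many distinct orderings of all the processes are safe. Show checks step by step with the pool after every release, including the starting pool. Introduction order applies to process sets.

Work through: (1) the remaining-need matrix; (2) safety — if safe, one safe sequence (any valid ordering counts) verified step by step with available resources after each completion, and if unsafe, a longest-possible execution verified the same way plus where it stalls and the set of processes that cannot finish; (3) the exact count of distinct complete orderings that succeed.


(1) Remaining need (order r4, r3, r2):
  P7: (3, 4, 4)
  P2: (3, 1, 3)
  P4: (3, 9, 6)
  P9: (0, 3, 0)
  P8: (1, 0, 2)
(2) SAFE, for example via the order P9, P8, P7, P2, P4.
Key observation: at P9 the run first touches a limit — (0, 3, 0) against (0, 3, 2), exact on a resource it actually requests.
Step-by-step check:
  pool = (0, 3, 2)
  P9: need (0, 3, 0) fits (0, 3, 2); releases (1, 3, 1), pool now (1, 6, 3)
  P8: need (1, 0, 2) fits (1, 6, 3); releases (2, 0, 2), pool now (3, 6, 5)
  P7: need (3, 4, 4) fits (3, 6, 5); releases (0, 2, 0), pool now (3, 8, 5)
  P2: need (3, 1, 3) fits (3, 8, 5); releases (1, 1, 2), pool now (4, 9, 7)
  P4: need (3, 9, 6) fits (4, 9, 7); releases (1, 0, 0), pool now (5, 9, 7)
(3) Exactly 2 of the possible complete orderings are safe sequences.


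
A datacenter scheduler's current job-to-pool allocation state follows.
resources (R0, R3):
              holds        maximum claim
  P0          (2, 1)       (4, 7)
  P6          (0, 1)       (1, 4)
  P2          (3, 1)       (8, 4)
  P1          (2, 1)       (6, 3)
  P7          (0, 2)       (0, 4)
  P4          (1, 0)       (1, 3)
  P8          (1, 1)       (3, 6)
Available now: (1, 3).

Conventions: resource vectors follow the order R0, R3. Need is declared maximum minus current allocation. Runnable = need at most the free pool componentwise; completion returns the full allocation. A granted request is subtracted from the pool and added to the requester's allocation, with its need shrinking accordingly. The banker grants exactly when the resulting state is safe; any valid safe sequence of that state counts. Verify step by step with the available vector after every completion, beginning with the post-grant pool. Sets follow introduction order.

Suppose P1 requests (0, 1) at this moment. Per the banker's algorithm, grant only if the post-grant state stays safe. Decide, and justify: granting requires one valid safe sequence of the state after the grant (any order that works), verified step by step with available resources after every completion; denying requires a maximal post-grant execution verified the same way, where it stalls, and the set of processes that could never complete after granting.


GRANT: granting preserves safety; a valid post-grant sequence is P7, P4, P6, P8, P0, P2, P1.
Key observation: granting shrinks the pool to (1, 2), yet P7 still fits and the chain goes through.
Check on the post-grant state, step by step:
  pool = (1, 2)
  P7 needs (0, 2) <= (1, 2) -> finishes; pool += (0, 2) = (1, 4)
  P4 needs (0, 3) <= (1, 4) -> finishes; pool += (1, 0) = (2, 4)
  P6 needs (1, 3) <= (2, 4) -> finishes; pool += (0, 1) = (2, 5)
  P8 needs (2, 5) <= (2, 5) -> finishes; pool += (1, 1) = (3, 6)
  P0 needs (2, 6) <= (3, 6) -> finishes; pool += (2, 1) = (5, 7)
  P2 needs (5, 3) <= (5, 7) -> finishes; pool += (3, 1) = (8, 8)
  P1 needs (4, 1) <= (8, 8) -> finishes; pool += (2, 2) = (10, 10)


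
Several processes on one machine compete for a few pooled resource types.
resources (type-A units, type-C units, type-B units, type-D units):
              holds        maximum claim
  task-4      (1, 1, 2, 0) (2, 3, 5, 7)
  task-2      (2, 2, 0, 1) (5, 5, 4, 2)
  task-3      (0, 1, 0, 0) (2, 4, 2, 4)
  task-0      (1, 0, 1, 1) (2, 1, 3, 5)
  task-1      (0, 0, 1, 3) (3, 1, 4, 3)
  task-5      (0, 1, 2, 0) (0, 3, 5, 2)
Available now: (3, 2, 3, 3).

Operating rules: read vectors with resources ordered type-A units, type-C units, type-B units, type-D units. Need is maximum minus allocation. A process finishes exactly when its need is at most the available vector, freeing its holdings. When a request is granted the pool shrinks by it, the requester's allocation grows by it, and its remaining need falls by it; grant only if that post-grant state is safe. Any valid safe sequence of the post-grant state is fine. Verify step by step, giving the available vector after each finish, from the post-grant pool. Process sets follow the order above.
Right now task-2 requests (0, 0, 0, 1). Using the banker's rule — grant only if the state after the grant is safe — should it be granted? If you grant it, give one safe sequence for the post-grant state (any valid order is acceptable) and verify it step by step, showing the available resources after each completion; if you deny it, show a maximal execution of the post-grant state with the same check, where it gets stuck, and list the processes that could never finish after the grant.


GRANT — the state after the grant stays safe, e.g. via task-5, task-2, task-3, task-1, task-4, task-0.
Key observation: with (3, 2, 3, 2) left after the transfer, task-5 can run at once — the state stays safe.
Step-by-step check of the post-grant state:
  pool = (3, 2, 3, 2)
  task-5: need (0, 2, 3, 2) fits (3, 2, 3, 2); releases (0, 1, 2, 0), pool now (3, 3, 5, 2)
  task-2: need (3, 3, 4, 0) fits (3, 3, 5, 2); releases (2, 2, 0, 2), pool now (5, 5, 5, 4)
  task-3: need (2, 3, 2, 4) fits (5, 5, 5, 4); releases (0, 1, 0, 0), pool now (5, 6, 5, 4)
  task-1: need (3, 1, 3, 0) fits (5, 6, 5, 4); releases (0, 0, 1, 3), pool now (5, 6, 6, 7)
  task-4: need (1, 2, 3, 7) fits (5, 6, 6, 7); releases (1, 1, 2, 0), pool now (6, 7, 8, 7)
  task-0: need (1, 1, 2, 4) fits (6, 7, 8, 7); releases (1, 0, 1, 1), pool now (7, 7, 9, 8)


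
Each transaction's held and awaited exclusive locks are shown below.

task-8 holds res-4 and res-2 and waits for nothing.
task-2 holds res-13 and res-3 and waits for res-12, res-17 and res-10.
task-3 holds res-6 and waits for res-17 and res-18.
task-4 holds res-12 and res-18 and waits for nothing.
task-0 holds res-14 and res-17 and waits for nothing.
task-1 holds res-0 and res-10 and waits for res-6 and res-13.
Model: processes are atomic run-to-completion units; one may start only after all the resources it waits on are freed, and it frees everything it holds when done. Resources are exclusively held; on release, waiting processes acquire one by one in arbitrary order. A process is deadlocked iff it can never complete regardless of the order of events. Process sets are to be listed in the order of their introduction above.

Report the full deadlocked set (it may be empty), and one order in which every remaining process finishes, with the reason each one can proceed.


Deadlocked set: task-2 and task-1.
Key observation: along task-2 -> task-1 -> task-2, each member waits on what the next one holds — a deadlock; no other process is dragged down with it.
The rest can finish in the order task-0, task-8, task-4, task-3.
Verifying each step:
  run task-0 (it waits on nothing); releases res-14 and res-17
  run task-8 (it waits on nothing); releases res-4 and res-2
  run task-4 (it waits on nothing); releases res-12 and res-18
  task-3: everything it awaited (res-17 and res-18) is free; runs, freeing res-6


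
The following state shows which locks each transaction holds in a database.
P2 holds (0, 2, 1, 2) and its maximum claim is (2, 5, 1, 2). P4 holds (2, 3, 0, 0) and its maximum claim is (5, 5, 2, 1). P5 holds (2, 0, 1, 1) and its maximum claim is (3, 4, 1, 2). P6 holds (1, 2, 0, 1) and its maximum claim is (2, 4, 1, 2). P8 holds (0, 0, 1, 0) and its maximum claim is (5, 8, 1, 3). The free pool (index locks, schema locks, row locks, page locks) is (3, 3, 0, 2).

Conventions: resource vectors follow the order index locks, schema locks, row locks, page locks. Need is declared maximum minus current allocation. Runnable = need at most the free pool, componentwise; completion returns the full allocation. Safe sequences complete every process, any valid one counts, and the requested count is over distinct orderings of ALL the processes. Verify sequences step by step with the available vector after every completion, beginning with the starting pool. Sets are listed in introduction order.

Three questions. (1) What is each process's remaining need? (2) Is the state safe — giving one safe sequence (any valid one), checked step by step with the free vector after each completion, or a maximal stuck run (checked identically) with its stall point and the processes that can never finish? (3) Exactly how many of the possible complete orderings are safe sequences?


(1) Remaining need (order index locks, schema locks, row locks, page locks):
  P2: (2, 3, 0, 0)
  P4: (3, 2, 2, 1)
  P5: (1, 4, 0, 1)
  P6: (1, 2, 1, 1)
  P8: (5, 8, 0, 3)
(2) The state is SAFE; one workable sequence: P2, P5, P6, P4, P8.
Key observation: the order's first zero-slack moment is P2 ((2, 3, 0, 0) needed, (3, 3, 0, 2) free — a requested resource with nothing to spare).
Walking it through:
  pool = (3, 3, 0, 2)
  run P2 (needs (2, 3, 0, 0), free (3, 3, 0, 2)); after release of (0, 2, 1, 2) the pool is (3, 5, 1, 4)
  run P5 (needs (1, 4, 0, 1), free (3, 5, 1, 4)); after release of (2, 0, 1, 1) the pool is (5, 5, 2, 5)
  run P6 (needs (1, 2, 1, 1), free (5, 5, 2, 5)); after release of (1, 2, 0, 1) the pool is (6, 7, 2, 6)
  run P4 (needs (3, 2, 2, 1), free (6, 7, 2, 6)); after release of (2, 3, 0, 0) the pool is (8, 10, 2, 6)
  run P8 (needs (5, 8, 0, 3), free (8, 10, 2, 6)); after release of (0, 0, 1, 0) the pool is (8, 10, 3, 6)
(3) Exactly 4 of the possible complete orderings are safe sequences.


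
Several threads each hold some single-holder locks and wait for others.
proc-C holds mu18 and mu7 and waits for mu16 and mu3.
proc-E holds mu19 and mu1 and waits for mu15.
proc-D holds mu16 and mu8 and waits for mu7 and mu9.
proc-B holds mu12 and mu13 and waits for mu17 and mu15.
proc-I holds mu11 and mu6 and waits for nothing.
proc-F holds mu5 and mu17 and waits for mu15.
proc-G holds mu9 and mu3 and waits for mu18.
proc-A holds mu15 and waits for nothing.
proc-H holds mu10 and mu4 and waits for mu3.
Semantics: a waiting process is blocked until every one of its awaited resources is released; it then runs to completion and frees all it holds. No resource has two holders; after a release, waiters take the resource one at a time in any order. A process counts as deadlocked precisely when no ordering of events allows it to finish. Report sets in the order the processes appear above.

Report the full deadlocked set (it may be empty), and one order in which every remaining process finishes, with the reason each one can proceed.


Deadlocked set: proc-C, proc-D, proc-G and proc-H.
Key observation: the cycle proc-C -> proc-D -> proc-C can never break — each member waits on the next; proc-G is caught in further circular waits and proc-H waits into the deadlock from upstream.
The rest can finish in the order proc-A, proc-F, proc-E, proc-I, proc-B.
Step-by-step check:
  proc-A waits on nothing -> runs at once and releases mu15
  proc-F: everything it awaited (mu15) is free; runs, freeing mu5 and mu17
  proc-E: everything it awaited (mu15) is free; runs, freeing mu19 and mu1
  proc-I waits on nothing -> runs at once and releases mu11 and mu6
  proc-B: everything it awaited (mu17 and mu15) is free; runs, freeing mu12 and mu13


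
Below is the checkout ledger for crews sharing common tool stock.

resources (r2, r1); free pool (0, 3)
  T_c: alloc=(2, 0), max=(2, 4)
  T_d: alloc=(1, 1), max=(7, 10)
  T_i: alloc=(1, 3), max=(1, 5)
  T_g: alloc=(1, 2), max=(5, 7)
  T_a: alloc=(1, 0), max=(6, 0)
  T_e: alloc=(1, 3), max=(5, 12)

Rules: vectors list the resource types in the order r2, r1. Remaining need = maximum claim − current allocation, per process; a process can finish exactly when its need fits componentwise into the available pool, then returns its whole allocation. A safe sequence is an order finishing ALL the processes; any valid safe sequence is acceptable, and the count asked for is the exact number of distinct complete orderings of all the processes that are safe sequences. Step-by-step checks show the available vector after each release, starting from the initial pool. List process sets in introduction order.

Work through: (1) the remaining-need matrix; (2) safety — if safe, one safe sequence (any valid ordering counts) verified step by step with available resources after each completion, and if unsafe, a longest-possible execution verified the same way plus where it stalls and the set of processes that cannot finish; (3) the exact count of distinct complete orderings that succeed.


(1) Outstanding need per process (order r2, r1):
  T_c: (0, 4)
  T_d: (6, 9)
  T_i: (0, 2)
  T_g: (4, 5)
  T_a: (5, 0)
  T_e: (4, 9)
(2) UNSAFE.
Key observation: the pool after T_i, T_c is (3, 6); every surviving request exceeds it in r2, so progress ends there.
The run T_i, T_c cannot be extended any further. Check, step by step:
  pool = (0, 3)
  run T_i (needs (0, 2), free (0, 3)); after release of (1, 3) the pool is (1, 6)
  run T_c (needs (0, 4), free (1, 6)); after release of (2, 0) the pool is (3, 6)
  blocked: T_d wants (6, 9), pool (3, 6) — not enough r2 and r1
  blocked: T_g wants (4, 5), pool (3, 6) — not enough r2
  blocked: T_a wants (5, 0), pool (3, 6) — not enough r2
  blocked: T_e wants (4, 9), pool (3, 6) — not enough r2 and r1
Never able to finish: T_d, T_g, T_a and T_e.
(3) Precisely 0 of the possible complete orderings are safe sequences.


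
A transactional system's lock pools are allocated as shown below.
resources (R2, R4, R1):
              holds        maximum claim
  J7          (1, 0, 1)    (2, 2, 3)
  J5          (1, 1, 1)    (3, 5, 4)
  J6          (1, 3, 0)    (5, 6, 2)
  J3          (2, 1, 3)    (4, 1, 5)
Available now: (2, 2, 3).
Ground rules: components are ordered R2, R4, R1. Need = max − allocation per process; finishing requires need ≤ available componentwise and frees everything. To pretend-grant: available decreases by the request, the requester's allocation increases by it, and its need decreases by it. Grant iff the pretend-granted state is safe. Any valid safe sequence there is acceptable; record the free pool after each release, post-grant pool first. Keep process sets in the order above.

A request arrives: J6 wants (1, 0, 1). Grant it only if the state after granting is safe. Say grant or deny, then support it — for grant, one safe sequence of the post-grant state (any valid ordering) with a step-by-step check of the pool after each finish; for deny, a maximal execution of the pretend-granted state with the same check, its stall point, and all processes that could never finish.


GRANT — the state after the grant stays safe, e.g. via J7, J3, J6, J5.
Key observation: granting shrinks the pool to (1, 2, 2), yet J7 still fits and the chain goes through.
Check on the post-grant state, step by step:
  pool = (1, 2, 2)
  J7: need (1, 2, 2) fits (1, 2, 2); releases (1, 0, 1), pool now (2, 2, 3)
  J3: need (2, 0, 2) fits (2, 2, 3); releases (2, 1, 3), pool now (4, 3, 6)
  J6: need (3, 3, 1) fits (4, 3, 6); releases (2, 3, 1), pool now (6, 6, 7)
  J5: need (2, 4, 3) fits (6, 6, 7); releases (1, 1, 1), pool now (7, 7, 8)


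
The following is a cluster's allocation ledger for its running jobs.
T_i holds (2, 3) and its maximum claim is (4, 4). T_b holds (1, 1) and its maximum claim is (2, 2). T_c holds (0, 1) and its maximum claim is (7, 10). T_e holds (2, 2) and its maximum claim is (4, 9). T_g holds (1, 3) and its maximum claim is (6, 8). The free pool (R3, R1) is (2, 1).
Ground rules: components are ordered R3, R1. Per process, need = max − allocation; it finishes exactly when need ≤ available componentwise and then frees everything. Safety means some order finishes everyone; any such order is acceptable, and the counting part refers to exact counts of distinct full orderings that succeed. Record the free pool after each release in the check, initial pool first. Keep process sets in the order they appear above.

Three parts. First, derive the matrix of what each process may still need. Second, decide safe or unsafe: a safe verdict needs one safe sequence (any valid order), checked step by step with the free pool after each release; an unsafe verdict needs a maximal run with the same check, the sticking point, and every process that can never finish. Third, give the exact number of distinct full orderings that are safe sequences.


(1) Remaining need (order R3, R1):
  T_i: (2, 1)
  T_b: (1, 1)
  T_c: (7, 9)
  T_e: (2, 7)
  T_g: (5, 5)
(2) SAFE. One safe sequence: T_i, T_b, T_g, T_e, T_c.
Key observation: T_i marks the first exact bind of the order: its need (2, 1) fits the free (2, 1) with zero slack on a requested resource.
Step-by-step check:
  pool = (2, 1)
  T_i: need (2, 1) fits (2, 1); releases (2, 3), pool now (4, 4)
  T_b: need (1, 1) fits (4, 4); releases (1, 1), pool now (5, 5)
  T_g: need (5, 5) fits (5, 5); releases (1, 3), pool now (6, 8)
  T_e: need (2, 7) fits (6, 8); releases (2, 2), pool now (8, 10)
  T_c: need (7, 9) fits (8, 10); releases (0, 1), pool now (8, 11)
(3) The exact count: 2 of the possible complete orderings are safe sequences.


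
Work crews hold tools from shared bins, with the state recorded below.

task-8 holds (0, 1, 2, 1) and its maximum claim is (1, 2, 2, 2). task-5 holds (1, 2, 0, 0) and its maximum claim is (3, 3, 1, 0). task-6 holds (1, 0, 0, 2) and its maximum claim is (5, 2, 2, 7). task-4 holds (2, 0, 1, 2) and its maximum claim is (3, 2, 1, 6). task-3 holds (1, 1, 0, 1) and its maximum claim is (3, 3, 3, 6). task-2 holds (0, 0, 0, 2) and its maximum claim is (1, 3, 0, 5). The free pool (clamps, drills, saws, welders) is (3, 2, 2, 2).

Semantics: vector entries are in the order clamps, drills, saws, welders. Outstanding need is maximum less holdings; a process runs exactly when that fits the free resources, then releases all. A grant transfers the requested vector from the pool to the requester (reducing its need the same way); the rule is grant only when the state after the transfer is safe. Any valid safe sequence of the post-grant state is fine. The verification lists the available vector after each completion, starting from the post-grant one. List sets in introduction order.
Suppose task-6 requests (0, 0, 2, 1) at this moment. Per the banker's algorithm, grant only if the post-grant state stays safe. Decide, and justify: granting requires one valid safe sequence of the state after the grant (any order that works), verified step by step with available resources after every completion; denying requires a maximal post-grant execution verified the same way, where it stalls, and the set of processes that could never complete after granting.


DENY — the pretend-granted state is unsafe.
Key observation: once task-8, task-5 finish, the pool peaks at (4, 5, 2, 2) — and every remaining process still needs more welders than that.
On the post-grant state, task-8, task-5 is a maximal run — nothing extends it. Step-by-step check:
  pool = (3, 2, 0, 1)
  run task-8 (needs (1, 1, 0, 1), free (3, 2, 0, 1)); after release of (0, 1, 2, 1) the pool is (3, 3, 2, 2)
  run task-5 (needs (2, 1, 1, 0), free (3, 3, 2, 2)); after release of (1, 2, 0, 0) the pool is (4, 5, 2, 2)
  task-6 cannot run: need (4, 2, 0, 4) vs free (4, 5, 2, 2) (insufficient welders)
  task-4 cannot run: need (1, 2, 0, 4) vs free (4, 5, 2, 2) (insufficient welders)
  task-3 cannot run: need (2, 2, 3, 5) vs free (4, 5, 2, 2) (insufficient saws and welders)
  task-2 cannot run: need (1, 3, 0, 3) vs free (4, 5, 2, 2) (insufficient welders)
Post-grant, the permanently blocked set is task-6, task-4, task-3 and task-2.


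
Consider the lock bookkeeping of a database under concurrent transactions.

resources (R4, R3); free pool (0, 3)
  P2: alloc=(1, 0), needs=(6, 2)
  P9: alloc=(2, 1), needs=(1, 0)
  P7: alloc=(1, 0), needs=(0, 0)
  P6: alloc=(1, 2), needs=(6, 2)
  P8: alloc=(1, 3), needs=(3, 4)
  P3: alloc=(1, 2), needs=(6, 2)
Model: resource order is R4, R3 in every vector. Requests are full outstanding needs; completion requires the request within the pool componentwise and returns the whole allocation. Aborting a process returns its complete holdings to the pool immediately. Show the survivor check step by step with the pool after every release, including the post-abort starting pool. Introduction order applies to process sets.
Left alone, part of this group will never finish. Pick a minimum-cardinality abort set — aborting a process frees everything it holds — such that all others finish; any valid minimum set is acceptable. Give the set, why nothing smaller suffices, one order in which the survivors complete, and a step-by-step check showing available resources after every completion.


Abort P6 and P3.
Key observation: P2 was stuck for good until P6 and P3 gave back (2, 4); in the order shown it finishes at step 4.
Minimality, checking each single-abort alternative: P2 alone leaves P6 blocked (short on R4); P9 alone leaves P2 blocked (short on R4); P7 alone leaves P2 blocked (short on R4); P6 alone leaves P2 blocked (short on R4); P8 alone leaves P2 blocked (short on R4); P3 alone leaves P2 blocked (short on R4).
One survivor order: P9, P8, P7, P2. Step-by-step check (post-abort pool first):
  pool = (2, 7)
  P9: need (1, 0) fits (2, 7); releases (2, 1), pool now (4, 8)
  P8: need (3, 4) fits (4, 8); releases (1, 3), pool now (5, 11)
  P7: need (0, 0) fits (5, 11); releases (1, 0), pool now (6, 11)
  P2: need (6, 2) fits (6, 11); releases (1, 0), pool now (7, 11)


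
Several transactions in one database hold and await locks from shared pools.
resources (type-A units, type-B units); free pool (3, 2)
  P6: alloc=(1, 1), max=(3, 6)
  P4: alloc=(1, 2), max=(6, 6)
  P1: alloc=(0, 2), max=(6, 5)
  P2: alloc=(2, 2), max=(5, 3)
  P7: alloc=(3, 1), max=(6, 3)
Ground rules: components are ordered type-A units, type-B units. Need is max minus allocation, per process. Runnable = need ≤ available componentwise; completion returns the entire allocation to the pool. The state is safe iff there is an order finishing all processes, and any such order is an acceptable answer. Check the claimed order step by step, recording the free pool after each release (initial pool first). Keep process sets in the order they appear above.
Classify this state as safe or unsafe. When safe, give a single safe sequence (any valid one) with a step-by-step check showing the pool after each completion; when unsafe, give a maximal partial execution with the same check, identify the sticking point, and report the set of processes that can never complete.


SAFE — a valid safe sequence is P7, P2, P1, P4, P6.
Key observation: the order's first zero-slack moment is P7 ((3, 2) needed, (3, 2) free — a requested resource with nothing to spare).
Verifying each step:
  pool = (3, 2)
  P7: need (3, 2) fits (3, 2); releases (3, 1), pool now (6, 3)
  P2: need (3, 1) fits (6, 3); releases (2, 2), pool now (8, 5)
  P1: need (6, 3) fits (8, 5); releases (0, 2), pool now (8, 7)
  P4: need (5, 4) fits (8, 7); releases (1, 2), pool now (9, 9)
  P6: need (2, 5) fits (9, 9); releases (1, 1), pool now (10, 10)


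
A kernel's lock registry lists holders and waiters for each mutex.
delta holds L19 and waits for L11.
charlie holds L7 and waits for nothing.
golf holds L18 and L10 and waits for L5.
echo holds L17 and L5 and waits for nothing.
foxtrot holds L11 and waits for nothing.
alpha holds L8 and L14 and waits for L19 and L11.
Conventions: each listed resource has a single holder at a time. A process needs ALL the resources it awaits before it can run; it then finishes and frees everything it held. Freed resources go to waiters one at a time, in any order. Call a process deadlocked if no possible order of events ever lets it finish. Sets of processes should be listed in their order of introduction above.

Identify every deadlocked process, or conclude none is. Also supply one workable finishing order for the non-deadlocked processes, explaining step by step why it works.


The deadlocked set is empty.
Key observation: the waits form no ring: some process can always run, and its releases unblock the others one by one.
The rest can finish in the order echo, foxtrot, charlie, golf, delta, alpha.
Check, step by step:
  echo: no waits; runs immediately, freeing L17 and L5
  foxtrot: no waits; runs immediately, freeing L11
  charlie: no waits; runs immediately, freeing L7
  golf: everything it awaited (L5) is free; runs, freeing L18 and L10
  delta: everything it awaited (L11) is free; runs, freeing L19
  alpha: everything it awaited (L19 and L11) is free; runs, freeing L8 and L14


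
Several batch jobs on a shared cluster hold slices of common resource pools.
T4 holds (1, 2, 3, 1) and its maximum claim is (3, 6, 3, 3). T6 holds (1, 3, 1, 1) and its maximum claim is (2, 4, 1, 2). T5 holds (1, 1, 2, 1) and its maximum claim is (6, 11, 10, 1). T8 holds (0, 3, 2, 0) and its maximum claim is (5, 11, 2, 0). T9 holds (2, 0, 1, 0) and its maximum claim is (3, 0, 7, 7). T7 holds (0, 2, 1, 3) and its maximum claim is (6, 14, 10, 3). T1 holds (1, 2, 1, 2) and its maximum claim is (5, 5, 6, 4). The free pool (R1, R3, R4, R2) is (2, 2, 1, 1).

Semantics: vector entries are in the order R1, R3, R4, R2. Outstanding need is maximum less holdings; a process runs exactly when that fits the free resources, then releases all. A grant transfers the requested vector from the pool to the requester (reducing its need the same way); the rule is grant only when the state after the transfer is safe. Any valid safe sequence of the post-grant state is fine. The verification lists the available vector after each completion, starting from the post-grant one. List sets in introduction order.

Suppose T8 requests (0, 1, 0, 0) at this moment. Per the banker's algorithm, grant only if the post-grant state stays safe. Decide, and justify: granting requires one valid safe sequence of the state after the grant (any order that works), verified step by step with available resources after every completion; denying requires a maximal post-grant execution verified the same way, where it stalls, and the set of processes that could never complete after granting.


GRANT: granting preserves safety; a valid post-grant sequence is T6, T4, T1, T8, T5, T7, T9.
Key observation: post-grant, (2, 1, 1, 1) remains, and an order beginning with T6 completes everyone.
Verifying the post-grant state step by step:
  pool = (2, 1, 1, 1)
  run T6 (needs (1, 1, 0, 1), free (2, 1, 1, 1)); after release of (1, 3, 1, 1) the pool is (3, 4, 2, 2)
  run T4 (needs (2, 4, 0, 2), free (3, 4, 2, 2)); after release of (1, 2, 3, 1) the pool is (4, 6, 5, 3)
  run T1 (needs (4, 3, 5, 2), free (4, 6, 5, 3)); after release of (1, 2, 1, 2) the pool is (5, 8, 6, 5)
  run T8 (needs (5, 7, 0, 0), free (5, 8, 6, 5)); after release of (0, 4, 2, 0) the pool is (5, 12, 8, 5)
  run T5 (needs (5, 10, 8, 0), free (5, 12, 8, 5)); after release of (1, 1, 2, 1) the pool is (6, 13, 10, 6)
  run T7 (needs (6, 12, 9, 0), free (6, 13, 10, 6)); after release of (0, 2, 1, 3) the pool is (6, 15, 11, 9)
  run T9 (needs (1, 0, 6, 7), free (6, 15, 11, 9)); after release of (2, 0, 1, 0) the pool is (8, 15, 12, 9)


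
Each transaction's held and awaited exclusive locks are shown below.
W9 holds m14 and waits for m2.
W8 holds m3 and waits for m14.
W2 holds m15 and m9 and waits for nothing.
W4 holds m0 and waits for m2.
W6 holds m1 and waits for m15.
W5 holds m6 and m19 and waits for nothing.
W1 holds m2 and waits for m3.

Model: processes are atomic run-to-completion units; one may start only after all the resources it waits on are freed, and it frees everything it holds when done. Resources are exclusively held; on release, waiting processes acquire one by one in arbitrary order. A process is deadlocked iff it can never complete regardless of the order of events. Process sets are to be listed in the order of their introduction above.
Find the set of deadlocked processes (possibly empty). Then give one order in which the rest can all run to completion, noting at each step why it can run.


The deadlocked set is W9, W8, W4 and W1.
Key observation: the wait chain closes on itself along W9 -> W1 -> W8 -> W9; W4 waits into the deadlock from upstream.
The rest can finish in the order W2, W6, W5.
Step-by-step check:
  W2: no waits; runs immediately, freeing m15 and m9
  run W6 (all its waits — m15 — are resolved); releases m1
  W5: no waits; runs immediately, freeing m6 and m19


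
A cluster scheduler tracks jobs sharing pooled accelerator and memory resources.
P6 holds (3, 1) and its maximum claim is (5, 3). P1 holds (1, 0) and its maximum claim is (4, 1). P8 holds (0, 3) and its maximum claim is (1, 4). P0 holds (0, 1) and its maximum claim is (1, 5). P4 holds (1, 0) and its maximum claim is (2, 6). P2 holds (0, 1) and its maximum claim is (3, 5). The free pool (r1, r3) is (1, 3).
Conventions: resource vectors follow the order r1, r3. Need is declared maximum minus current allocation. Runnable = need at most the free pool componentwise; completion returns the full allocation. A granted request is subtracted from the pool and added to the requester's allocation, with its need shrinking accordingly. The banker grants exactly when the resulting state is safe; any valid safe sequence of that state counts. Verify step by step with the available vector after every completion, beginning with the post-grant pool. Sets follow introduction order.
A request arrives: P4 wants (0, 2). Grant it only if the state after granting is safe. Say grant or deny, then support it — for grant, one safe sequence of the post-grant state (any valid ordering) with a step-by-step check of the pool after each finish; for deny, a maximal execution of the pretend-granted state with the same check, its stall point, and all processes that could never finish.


GRANT: granting preserves safety; a valid post-grant sequence is P8, P4, P6, P1, P0, P2.
Key observation: post-grant, (1, 1) remains, and an order beginning with P8 completes everyone.
Verifying the post-grant state step by step:
  pool = (1, 1)
  P8: need (1, 1) fits (1, 1); releases (0, 3), pool now (1, 4)
  P4: need (1, 4) fits (1, 4); releases (1, 2), pool now (2, 6)
  P6: need (2, 2) fits (2, 6); releases (3, 1), pool now (5, 7)
  P1: need (3, 1) fits (5, 7); releases (1, 0), pool now (6, 7)
  P0: need (1, 4) fits (6, 7); releases (0, 1), pool now (6, 8)
  P2: need (3, 4) fits (6, 8); releases (0, 1), pool now (6, 9)


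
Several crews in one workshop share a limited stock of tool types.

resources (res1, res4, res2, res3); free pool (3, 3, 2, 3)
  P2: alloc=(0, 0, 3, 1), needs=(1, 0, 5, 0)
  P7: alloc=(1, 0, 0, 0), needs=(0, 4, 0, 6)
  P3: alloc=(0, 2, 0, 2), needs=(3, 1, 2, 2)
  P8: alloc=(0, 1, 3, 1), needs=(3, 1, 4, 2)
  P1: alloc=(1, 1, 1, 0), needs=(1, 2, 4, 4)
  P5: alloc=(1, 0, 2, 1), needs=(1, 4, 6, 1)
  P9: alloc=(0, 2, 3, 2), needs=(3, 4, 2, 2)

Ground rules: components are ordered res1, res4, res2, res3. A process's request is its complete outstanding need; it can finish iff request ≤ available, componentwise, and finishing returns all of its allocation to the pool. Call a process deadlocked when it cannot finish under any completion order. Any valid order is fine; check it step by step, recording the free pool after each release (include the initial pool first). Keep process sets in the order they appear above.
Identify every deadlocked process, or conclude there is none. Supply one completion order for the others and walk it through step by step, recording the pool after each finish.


The deadlocked set is empty.
Key observation: P3 can run right away; the returned allocation unlocks the remaining processes in turn.
One completion order for the rest: P3, P9, P1, P5, P2, P7, P8. Step-by-step check:
  pool = (3, 3, 2, 3)
  run P3 (needs (3, 1, 2, 2), free (3, 3, 2, 3)); after release of (0, 2, 0, 2) the pool is (3, 5, 2, 5)
  run P9 (needs (3, 4, 2, 2), free (3, 5, 2, 5)); after release of (0, 2, 3, 2) the pool is (3, 7, 5, 7)
  run P1 (needs (1, 2, 4, 4), free (3, 7, 5, 7)); after release of (1, 1, 1, 0) the pool is (4, 8, 6, 7)
  run P5 (needs (1, 4, 6, 1), free (4, 8, 6, 7)); after release of (1, 0, 2, 1) the pool is (5, 8, 8, 8)
  run P2 (needs (1, 0, 5, 0), free (5, 8, 8, 8)); after release of (0, 0, 3, 1) the pool is (5, 8, 11, 9)
  run P7 (needs (0, 4, 0, 6), free (5, 8, 11, 9)); after release of (1, 0, 0, 0) the pool is (6, 8, 11, 9)
  run P8 (needs (3, 1, 4, 2), free (6, 8, 11, 9)); after release of (0, 1, 3, 1) the pool is (6, 9, 14, 10)


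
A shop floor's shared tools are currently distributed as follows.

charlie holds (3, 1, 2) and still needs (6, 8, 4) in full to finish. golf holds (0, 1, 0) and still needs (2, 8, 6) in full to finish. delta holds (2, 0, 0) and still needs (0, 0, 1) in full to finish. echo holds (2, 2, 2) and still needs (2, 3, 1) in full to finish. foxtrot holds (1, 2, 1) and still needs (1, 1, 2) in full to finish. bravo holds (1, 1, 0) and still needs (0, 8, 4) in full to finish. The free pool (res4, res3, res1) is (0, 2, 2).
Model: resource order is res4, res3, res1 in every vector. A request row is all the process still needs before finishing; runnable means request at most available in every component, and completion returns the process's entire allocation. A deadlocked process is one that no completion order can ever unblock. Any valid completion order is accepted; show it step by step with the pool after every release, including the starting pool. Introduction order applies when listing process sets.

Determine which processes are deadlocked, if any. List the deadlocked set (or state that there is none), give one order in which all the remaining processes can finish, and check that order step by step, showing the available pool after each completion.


Deadlocked: charlie, golf and bravo.
Key observation: the pool after delta, foxtrot, echo is (5, 6, 5); every surviving request exceeds it in res3, so progress ends there.
The rest can finish in the order delta, foxtrot, echo. Check, step by step:
  pool = (0, 2, 2)
  run delta (needs (0, 0, 1), free (0, 2, 2)); after release of (2, 0, 0) the pool is (2, 2, 2)
  run foxtrot (needs (1, 1, 2), free (2, 2, 2)); after release of (1, 2, 1) the pool is (3, 4, 3)
  run echo (needs (2, 3, 1), free (3, 4, 3)); after release of (2, 2, 2) the pool is (5, 6, 5)
The blocked processes can never fit:
  charlie still needs (6, 8, 4) but only (5, 6, 5) is free — short on res4 and res3
  golf still needs (2, 8, 6) but only (5, 6, 5) is free — short on res3 and res1
  bravo still needs (0, 8, 4) but only (5, 6, 5) is free — short on res3


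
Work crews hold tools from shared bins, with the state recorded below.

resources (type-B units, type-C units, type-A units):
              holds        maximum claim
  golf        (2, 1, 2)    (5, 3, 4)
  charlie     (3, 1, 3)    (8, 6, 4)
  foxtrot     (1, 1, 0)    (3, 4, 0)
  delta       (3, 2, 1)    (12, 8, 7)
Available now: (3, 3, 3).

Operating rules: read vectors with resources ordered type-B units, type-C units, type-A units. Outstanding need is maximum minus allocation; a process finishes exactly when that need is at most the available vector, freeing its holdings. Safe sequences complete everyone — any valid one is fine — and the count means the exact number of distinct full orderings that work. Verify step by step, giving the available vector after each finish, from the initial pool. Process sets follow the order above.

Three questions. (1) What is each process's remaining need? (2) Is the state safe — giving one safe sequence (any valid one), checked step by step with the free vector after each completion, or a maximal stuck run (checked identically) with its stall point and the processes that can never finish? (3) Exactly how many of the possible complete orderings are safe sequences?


(1) Outstanding need per process (order type-B units, type-C units, type-A units):
  golf: (3, 2, 2)
  charlie: (5, 5, 1)
  foxtrot: (2, 3, 0)
  delta: (9, 6, 6)
(2) The state is SAFE; one workable sequence: golf, foxtrot, charlie, delta.
Key observation: at golf the run first touches a limit — (3, 2, 2) against (3, 3, 3), exact on a resource it actually requests.
Walking it through:
  pool = (3, 3, 3)
  golf needs (3, 2, 2) <= (3, 3, 3) -> finishes; pool += (2, 1, 2) = (5, 4, 5)
  foxtrot needs (2, 3, 0) <= (5, 4, 5) -> finishes; pool += (1, 1, 0) = (6, 5, 5)
  charlie needs (5, 5, 1) <= (6, 5, 5) -> finishes; pool += (3, 1, 3) = (9, 6, 8)
  delta needs (9, 6, 6) <= (9, 6, 8) -> finishes; pool += (3, 2, 1) = (12, 8, 9)
(3) Exactly 2 of the possible complete orderings are safe sequences.


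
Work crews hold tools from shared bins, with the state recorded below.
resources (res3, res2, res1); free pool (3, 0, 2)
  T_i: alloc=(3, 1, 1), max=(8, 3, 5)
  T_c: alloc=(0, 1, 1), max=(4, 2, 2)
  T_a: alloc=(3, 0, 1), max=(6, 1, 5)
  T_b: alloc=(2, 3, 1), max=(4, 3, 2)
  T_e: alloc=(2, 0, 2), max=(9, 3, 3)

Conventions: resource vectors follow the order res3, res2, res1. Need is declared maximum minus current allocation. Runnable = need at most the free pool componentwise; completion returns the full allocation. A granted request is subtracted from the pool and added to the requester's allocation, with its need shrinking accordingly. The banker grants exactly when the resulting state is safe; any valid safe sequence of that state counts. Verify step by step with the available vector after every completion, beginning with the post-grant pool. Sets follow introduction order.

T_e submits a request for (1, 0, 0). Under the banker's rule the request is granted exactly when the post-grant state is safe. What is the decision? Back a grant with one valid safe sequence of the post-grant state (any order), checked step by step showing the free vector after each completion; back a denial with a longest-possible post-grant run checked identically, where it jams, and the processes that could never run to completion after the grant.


GRANT — the state after the grant stays safe, e.g. via T_b, T_c, T_a, T_i, T_e.
Key observation: even at the reduced pool (2, 0, 2), T_b fits immediately, so safety survives the grant.
Step-by-step check of the post-grant state:
  pool = (2, 0, 2)
  T_b needs (2, 0, 1) <= (2, 0, 2) -> finishes; pool += (2, 3, 1) = (4, 3, 3)
  T_c needs (4, 1, 1) <= (4, 3, 3) -> finishes; pool += (0, 1, 1) = (4, 4, 4)
  T_a needs (3, 1, 4) <= (4, 4, 4) -> finishes; pool += (3, 0, 1) = (7, 4, 5)
  T_i needs (5, 2, 4) <= (7, 4, 5) -> finishes; pool += (3, 1, 1) = (10, 5, 6)
  T_e needs (6, 3, 1) <= (10, 5, 6) -> finishes; pool += (3, 0, 2) = (13, 5, 8)


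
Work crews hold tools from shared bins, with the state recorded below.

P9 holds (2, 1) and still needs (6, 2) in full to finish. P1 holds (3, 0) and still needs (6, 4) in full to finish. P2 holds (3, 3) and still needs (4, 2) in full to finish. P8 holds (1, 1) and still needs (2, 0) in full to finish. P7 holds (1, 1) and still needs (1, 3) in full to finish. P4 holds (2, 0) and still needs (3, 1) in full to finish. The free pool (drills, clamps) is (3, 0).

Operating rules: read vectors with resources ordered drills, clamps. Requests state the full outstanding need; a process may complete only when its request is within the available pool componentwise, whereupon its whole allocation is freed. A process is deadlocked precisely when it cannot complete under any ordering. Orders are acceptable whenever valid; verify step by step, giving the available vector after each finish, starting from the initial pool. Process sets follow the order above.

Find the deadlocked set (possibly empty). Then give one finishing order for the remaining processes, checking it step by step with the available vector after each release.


Deadlocked: P9, P1, P2 and P7.
Key observation: the wall is clamps: completing P8, P4 brings the pool only to (6, 1), and all the rest need more.
One completion order for the rest: P8, P4. Verifying each step:
  pool = (3, 0)
  P8: need (2, 0) fits (3, 0); releases (1, 1), pool now (4, 1)
  P4: need (3, 1) fits (4, 1); releases (2, 0), pool now (6, 1)
The stuck group stays short no matter what:
  P9 cannot run: need (6, 2) vs free (6, 1) (insufficient clamps)
  P1 cannot run: need (6, 4) vs free (6, 1) (insufficient clamps)
  P2 cannot run: need (4, 2) vs free (6, 1) (insufficient clamps)
  P7 cannot run: need (1, 3) vs free (6, 1) (insufficient clamps)
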